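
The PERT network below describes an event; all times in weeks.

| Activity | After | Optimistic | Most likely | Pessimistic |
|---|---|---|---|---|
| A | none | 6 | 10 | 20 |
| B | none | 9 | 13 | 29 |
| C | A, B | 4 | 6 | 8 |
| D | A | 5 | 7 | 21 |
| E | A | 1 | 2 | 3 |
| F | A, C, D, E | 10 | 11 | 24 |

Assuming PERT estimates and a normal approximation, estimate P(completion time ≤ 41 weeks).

0.955

te_A = (6 + 4·10 + 20)/6 = 66/6 = 11; σ²_A = ((20−6)/6)² = 5.444
te_B = (9 + 4·13 + 29)/6 = 90/6 = 15; σ²_B = ((29−9)/6)² = 11.111
te_C = (4 + 4·6 + 8)/6 = 36/6 = 6; σ²_C = ((8−4)/6)² = 0.444
te_D = (5 + 4·7 + 21)/6 = 54/6 = 9; σ²_D = ((21−5)/6)² = 7.111
te_E = (1 + 4·2 + 3)/6 = 12/6 = 2; σ²_E = ((3−1)/6)² = 0.111
te_F = (10 + 4·11 + 24)/6 = 78/6 = 13; σ²_F = ((24−10)/6)² = 5.444

Forward pass:
ES_A = 0; EF_A = 11
ES_B = 0; EF_B = 15
ES_C = max(EF_A=11, EF_B=15) = 15; EF_C = 15+6 = 21
ES_D = 11; EF_D = 11+9 = 20
ES_E = 11; EF_E = 11+2 = 13
ES_F = max(EF_A=11, EF_C=21, EF_D=20, EF_E=13) = 21; EF_F = 21+13 = 34
Expected project duration μ = 34 weeks. Critical path: B → C → F.

Variance along critical path = 11.111 + 0.444 + 5.444 = 17.000; σ = √17.000 = 4.123 weeks.
Z = (41 − 34) / 4.123 = 1.698
P(T ≤ 41) = Φ(1.698) ≈ 0.955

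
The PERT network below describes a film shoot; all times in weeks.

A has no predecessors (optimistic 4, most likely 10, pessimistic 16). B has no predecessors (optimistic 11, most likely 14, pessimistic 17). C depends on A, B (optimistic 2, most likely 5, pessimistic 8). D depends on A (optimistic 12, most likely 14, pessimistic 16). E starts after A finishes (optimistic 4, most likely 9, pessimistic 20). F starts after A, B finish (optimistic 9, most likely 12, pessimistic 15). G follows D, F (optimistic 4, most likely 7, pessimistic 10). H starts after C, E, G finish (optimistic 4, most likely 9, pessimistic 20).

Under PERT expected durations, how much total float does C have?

14 weeks

te_A = (4 + 4·10 + 16)/6 = 60/6 = 10
te_B = (11 + 4·14 + 17)/6 = 84/6 = 14
te_C = (2 + 4·5 + 8)/6 = 30/6 = 5
te_D = (12 + 4·14 + 16)/6 = 84/6 = 14
te_E = (4 + 4·9 + 20)/6 = 60/6 = 10
te_F = (9 + 4·12 + 15)/6 = 72/6 = 12
te_G = (4 + 4·7 + 10)/6 = 42/6 = 7
te_H = (4 + 4·9 + 20)/6 = 60/6 = 10

Forward pass:
ES_A = 0; EF_A = 10
ES_B = 0; EF_B = 14
ES_C = max(EF_A=10, EF_B=14) = 14; EF_C = 14+5 = 19
ES_D = 10; EF_D = 10+14 = 24
ES_E = 10; EF_E = 10+10 = 20
ES_F = max(EF_A=10, EF_B=14) = 14; EF_F = 14+12 = 26
ES_G = max(EF_D=24, EF_F=26) = 26; EF_G = 26+7 = 33
ES_H = max(EF_C=19, EF_E=20, EF_G=33) = 33; EF_H = 33+10 = 43
Expected project duration μ = 43 weeks. Critical path: B → F → G → H.

Backward pass:
LF_H = 43; LS_H = 43−10 = 33
LF_G = LS_H = 33; LS_G = 33−7 = 26
LF_F = LS_G = 26; LS_F = 26−12 = 14
LF_E = LS_H = 33; LS_E = 33−10 = 23
LF_D = LS_G = 26; LS_D = 26−14 = 12
LF_C = LS_H = 33; LS_C = 33−5 = 28
LF_B = min(LS_C=28, LS_F=14) = 14; LS_B = 14−14 = 0
LF_A = min(LS_C=28, LS_D=12, LS_E=23, LS_F=14) = 12; LS_A = 12−10 = 2
Slack_C = LS_C − ES_C = 28 − 14 = 14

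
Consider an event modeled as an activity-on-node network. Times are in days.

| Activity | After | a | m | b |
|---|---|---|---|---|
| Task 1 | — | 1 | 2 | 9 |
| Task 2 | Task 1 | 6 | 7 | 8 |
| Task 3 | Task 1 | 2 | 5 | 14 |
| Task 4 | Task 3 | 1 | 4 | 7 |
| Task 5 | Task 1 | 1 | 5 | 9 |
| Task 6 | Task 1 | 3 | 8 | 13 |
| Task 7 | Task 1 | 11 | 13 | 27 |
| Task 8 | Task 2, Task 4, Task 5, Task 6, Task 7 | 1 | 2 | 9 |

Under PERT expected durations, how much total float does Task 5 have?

te_Task 1 = (1 + 4·2 + 9)/6 = 18/6 = 3
te_Task 2 = (6 + 4·7 + 8)/6 = 42/6 = 7
te_Task 3 = (2 + 4·5 + 14)/6 = 36/6 = 6
te_Task 4 = (1 + 4·4 + 7)/6 = 24/6 = 4
te_Task 5 = (1 + 4·5 + 9)/6 = 30/6 = 5
te_Task 6 = (3 + 4·8 + 13)/6 = 48/6 = 8
te_Task 7 = (11 + 4·13 + 27)/6 = 90/6 = 15
te_Task 8 = (1 + 4·2 + 9)/6 = 18/6 = 3

Forward pass:
ES_Task 1 = 0; EF_Task 1 = 3
ES_Task 2 = 3; EF_Task 2 = 3+7 = 10
ES_Task 3 = 3; EF_Task 3 = 3+6 = 9
ES_Task 4 = 9; EF_Task 4 = 9+4 = 13
ES_Task 5 = 3; EF_Task 5 = 3+5 = 8
ES_Task 6 = 3; EF_Task 6 = 3+8 = 11
ES_Task 7 = 3; EF_Task 7 = 3+15 = 18
ES_Task 8 = max(EF_Task 2=10, EF_Task 4=13, EF_Task 5=8, EF_Task 6=11, EF_Task 7=18) = 18; EF_Task 8 = 18+3 = 21
Expected project duration μ = 21 days. Critical path: Task 1 → Task 7 → Task 8.

Backward pass:
LF_Task 8 = 21; LS_Task 8 = 21−3 = 18
LF_Task 7 = LS_Task 8 = 18; LS_Task 7 = 18−15 = 3
LF_Task 6 = LS_Task 8 = 18; LS_Task 6 = 18−8 = 10
LF_Task 5 = LS_Task 8 = 18; LS_Task 5 = 18−5 = 13
LF_Task 4 = LS_Task 8 = 18; LS_Task 4 = 18−4 = 14
LF_Task 3 = LS_Task 4 = 14; LS_Task 3 = 14−6 = 8
LF_Task 2 = LS_Task 8 = 18; LS_Task 2 = 18−7 = 11
LF_Task 1 = min(LS_Task 2=11, LS_Task 3=8, LS_Task 5=13, LS_Task 6=10, LS_Task 7=3) = 3; LS_Task 1 = 3−3 = 0
Slack_Task 5 = LS_Task 5 − ES_Task 5 = 13 − 3 = 10

10 days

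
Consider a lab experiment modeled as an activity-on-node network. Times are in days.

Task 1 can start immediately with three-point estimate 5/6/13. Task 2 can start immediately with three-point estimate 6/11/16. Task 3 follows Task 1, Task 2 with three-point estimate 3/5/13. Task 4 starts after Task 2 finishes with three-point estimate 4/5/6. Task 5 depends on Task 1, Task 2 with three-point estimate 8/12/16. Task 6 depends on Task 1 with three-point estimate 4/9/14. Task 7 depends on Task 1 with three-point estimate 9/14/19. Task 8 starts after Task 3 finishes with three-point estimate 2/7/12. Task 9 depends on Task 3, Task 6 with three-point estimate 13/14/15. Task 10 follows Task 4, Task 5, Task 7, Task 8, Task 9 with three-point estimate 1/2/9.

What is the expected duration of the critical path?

te_Task 1 = (5 + 4·6 + 13)/6 = 42/6 = 7
te_Task 2 = (6 + 4·11 + 16)/6 = 66/6 = 11
te_Task 3 = (3 + 4·5 + 13)/6 = 36/6 = 6
te_Task 4 = (4 + 4·5 + 6)/6 = 30/6 = 5
te_Task 5 = (8 + 4·12 + 16)/6 = 72/6 = 12
te_Task 6 = (4 + 4·9 + 14)/6 = 54/6 = 9
te_Task 7 = (9 + 4·14 + 19)/6 = 84/6 = 14
te_Task 8 = (2 + 4·7 + 12)/6 = 42/6 = 7
te_Task 9 = (13 + 4·14 + 15)/6 = 84/6 = 14
te_Task 10 = (1 + 4·2 + 9)/6 = 18/6 = 3

Forward pass:
ES_Task 1 = 0; EF_Task 1 = 7
ES_Task 2 = 0; EF_Task 2 = 11
ES_Task 3 = max(EF_Task 1=7, EF_Task 2=11) = 11; EF_Task 3 = 11+6 = 17
ES_Task 4 = 11; EF_Task 4 = 11+5 = 16
ES_Task 5 = max(EF_Task 1=7, EF_Task 2=11) = 11; EF_Task 5 = 11+12 = 23
ES_Task 6 = 7; EF_Task 6 = 7+9 = 16
ES_Task 7 = 7; EF_Task 7 = 7+14 = 21
ES_Task 8 = 17; EF_Task 8 = 17+7 = 24
ES_Task 9 = max(EF_Task 3=17, EF_Task 6=16) = 17; EF_Task 9 = 17+14 = 31
ES_Task 10 = max(EF_Task 4=16, EF_Task 5=23, EF_Task 7=21, EF_Task 8=24, EF_Task 9=31) = 31; EF_Task 10 = 31+3 = 34
Expected project duration μ = 34 days. Critical path: Task 2 → Task 3 → Task 9 → Task 10.

34 days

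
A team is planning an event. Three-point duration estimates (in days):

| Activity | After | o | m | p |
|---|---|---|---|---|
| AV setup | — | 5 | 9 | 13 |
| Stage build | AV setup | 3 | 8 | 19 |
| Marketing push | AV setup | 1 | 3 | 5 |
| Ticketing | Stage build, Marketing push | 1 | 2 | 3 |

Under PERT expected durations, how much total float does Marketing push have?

te_AV setup = (5 + 4·9 + 13)/6 = 54/6 = 9
te_Stage build = (3 + 4·8 + 19)/6 = 54/6 = 9
te_Marketing push = (1 + 4·3 + 5)/6 = 18/6 = 3
te_Ticketing = (1 + 4·2 + 3)/6 = 12/6 = 2

Forward pass:
ES_AV setup = 0; EF_AV setup = 9
ES_Stage build = 9; EF_Stage build = 9+9 = 18
ES_Marketing push = 9; EF_Marketing push = 9+3 = 12
ES_Ticketing = max(EF_Stage build=18, EF_Marketing push=12) = 18; EF_Ticketing = 18+2 = 20
Expected project duration μ = 20 days. Critical path: AV setup → Stage build → Ticketing.

Backward pass:
LF_Ticketing = 20; LS_Ticketing = 20−2 = 18
LF_Marketing push = LS_Ticketing = 18; LS_Marketing push = 18−3 = 15
LF_Stage build = LS_Ticketing = 18; LS_Stage build = 18−9 = 9
LF_AV setup = min(LS_Stage build=9, LS_Marketing push=15) = 9; LS_AV setup = 9−9 = 0
Slack_Marketing push = LS_Marketing push − ES_Marketing push = 15 − 9 = 6

6 days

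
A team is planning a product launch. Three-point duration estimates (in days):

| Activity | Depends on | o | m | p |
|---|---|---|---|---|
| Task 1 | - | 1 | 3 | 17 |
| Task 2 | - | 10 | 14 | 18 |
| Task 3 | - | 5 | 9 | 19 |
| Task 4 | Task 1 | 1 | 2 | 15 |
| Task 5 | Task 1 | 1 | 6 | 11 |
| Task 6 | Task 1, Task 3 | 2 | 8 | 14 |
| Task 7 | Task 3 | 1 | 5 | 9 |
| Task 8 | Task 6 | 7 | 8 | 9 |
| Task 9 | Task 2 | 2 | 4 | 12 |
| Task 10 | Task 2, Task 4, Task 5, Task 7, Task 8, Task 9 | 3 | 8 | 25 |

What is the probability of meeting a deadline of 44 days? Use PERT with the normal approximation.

0.952

te_Task 1 = (1 + 4·3 + 17)/6 = 30/6 = 5; σ²_Task 1 = ((17−1)/6)² = 7.111
te_Task 2 = (10 + 4·14 + 18)/6 = 84/6 = 14; σ²_Task 2 = ((18−10)/6)² = 1.778
te_Task 3 = (5 + 4·9 + 19)/6 = 60/6 = 10; σ²_Task 3 = ((19−5)/6)² = 5.444
te_Task 4 = (1 + 4·2 + 15)/6 = 24/6 = 4; σ²_Task 4 = ((15−1)/6)² = 5.444
te_Task 5 = (1 + 4·6 + 11)/6 = 36/6 = 6; σ²_Task 5 = ((11−1)/6)² = 2.778
te_Task 6 = (2 + 4·8 + 14)/6 = 48/6 = 8; σ²_Task 6 = ((14−2)/6)² = 4.000
te_Task 7 = (1 + 4·5 + 9)/6 = 30/6 = 5; σ²_Task 7 = ((9−1)/6)² = 1.778
te_Task 8 = (7 + 4·8 + 9)/6 = 48/6 = 8; σ²_Task 8 = ((9−7)/6)² = 0.111
te_Task 9 = (2 + 4·4 + 12)/6 = 30/6 = 5; σ²_Task 9 = ((12−2)/6)² = 2.778
te_Task 10 = (3 + 4·8 + 25)/6 = 60/6 = 10; σ²_Task 10 = ((25−3)/6)² = 13.444

Forward pass:
ES_Task 1 = 0; EF_Task 1 = 5
ES_Task 2 = 0; EF_Task 2 = 14
ES_Task 3 = 0; EF_Task 3 = 10
ES_Task 4 = 5; EF_Task 4 = 5+4 = 9
ES_Task 5 = 5; EF_Task 5 = 5+6 = 11
ES_Task 6 = max(EF_Task 1=5, EF_Task 3=10) = 10; EF_Task 6 = 10+8 = 18
ES_Task 7 = 10; EF_Task 7 = 10+5 = 15
ES_Task 8 = 18; EF_Task 8 = 18+8 = 26
ES_Task 9 = 14; EF_Task 9 = 14+5 = 19
ES_Task 10 = max(EF_Task 2=14, EF_Task 4=9, EF_Task 5=11, EF_Task 7=15, EF_Task 8=26, EF_Task 9=19) = 26; EF_Task 10 = 26+10 = 36
Expected project duration μ = 36 days. Critical path: Task 3 → Task 6 → Task 8 → Task 10.

Variance along critical path = 5.444 + 4.000 + 0.111 + 13.444 = 23.000; σ = √23.000 = 4.796 days.
Z = (44 − 36) / 4.796 = 1.668
P(T ≤ 44) = Φ(1.668) ≈ 0.952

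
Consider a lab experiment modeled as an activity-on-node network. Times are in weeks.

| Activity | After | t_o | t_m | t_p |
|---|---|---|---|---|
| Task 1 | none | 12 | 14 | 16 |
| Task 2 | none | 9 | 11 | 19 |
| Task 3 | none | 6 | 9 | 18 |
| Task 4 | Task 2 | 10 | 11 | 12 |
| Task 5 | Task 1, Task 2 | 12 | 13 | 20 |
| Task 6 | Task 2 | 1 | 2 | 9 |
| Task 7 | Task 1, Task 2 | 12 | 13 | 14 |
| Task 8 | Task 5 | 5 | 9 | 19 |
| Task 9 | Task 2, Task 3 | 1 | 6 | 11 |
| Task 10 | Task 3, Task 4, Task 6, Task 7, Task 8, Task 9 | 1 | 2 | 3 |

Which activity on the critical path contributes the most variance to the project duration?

te_Task 1 = (12 + 4·14 + 16)/6 = 84/6 = 14; σ²_Task 1 = ((16−12)/6)² = 0.444
te_Task 2 = (9 + 4·11 + 19)/6 = 72/6 = 12; σ²_Task 2 = ((19−9)/6)² = 2.778
te_Task 3 = (6 + 4·9 + 18)/6 = 60/6 = 10; σ²_Task 3 = ((18−6)/6)² = 4.000
te_Task 4 = (10 + 4·11 + 12)/6 = 66/6 = 11; σ²_Task 4 = ((12−10)/6)² = 0.111
te_Task 5 = (12 + 4·13 + 20)/6 = 84/6 = 14; σ²_Task 5 = ((20−12)/6)² = 1.778
te_Task 6 = (1 + 4·2 + 9)/6 = 18/6 = 3; σ²_Task 6 = ((9−1)/6)² = 1.778
te_Task 7 = (12 + 4·13 + 14)/6 = 78/6 = 13; σ²_Task 7 = ((14−12)/6)² = 0.111
te_Task 8 = (5 + 4·9 + 19)/6 = 60/6 = 10; σ²_Task 8 = ((19−5)/6)² = 5.444
te_Task 9 = (1 + 4·6 + 11)/6 = 36/6 = 6; σ²_Task 9 = ((11−1)/6)² = 2.778
te_Task 10 = (1 + 4·2 + 3)/6 = 12/6 = 2; σ²_Task 10 = ((3−1)/6)² = 0.111

Forward pass:
ES_Task 1 = 0; EF_Task 1 = 14
ES_Task 2 = 0; EF_Task 2 = 12
ES_Task 3 = 0; EF_Task 3 = 10
ES_Task 4 = 12; EF_Task 4 = 12+11 = 23
ES_Task 5 = max(EF_Task 1=14, EF_Task 2=12) = 14; EF_Task 5 = 14+14 = 28
ES_Task 6 = 12; EF_Task 6 = 12+3 = 15
ES_Task 7 = max(EF_Task 1=14, EF_Task 2=12) = 14; EF_Task 7 = 14+13 = 27
ES_Task 8 = 28; EF_Task 8 = 28+10 = 38
ES_Task 9 = max(EF_Task 2=12, EF_Task 3=10) = 12; EF_Task 9 = 12+6 = 18
ES_Task 10 = max(EF_Task 3=10, EF_Task 4=23, EF_Task 6=15, EF_Task 7=27, EF_Task 8=38, EF_Task 9=18) = 38; EF_Task 10 = 38+2 = 40
Expected project duration μ = 40 weeks. Critical path: Task 1 → Task 5 → Task 8 → Task 10.

Variances on critical path: σ²_Task 1=0.444, σ²_Task 5=1.778, σ²_Task 8=5.444, σ²_Task 10=0.111.
Largest is σ²_Task 8 = 5.444.

Task 8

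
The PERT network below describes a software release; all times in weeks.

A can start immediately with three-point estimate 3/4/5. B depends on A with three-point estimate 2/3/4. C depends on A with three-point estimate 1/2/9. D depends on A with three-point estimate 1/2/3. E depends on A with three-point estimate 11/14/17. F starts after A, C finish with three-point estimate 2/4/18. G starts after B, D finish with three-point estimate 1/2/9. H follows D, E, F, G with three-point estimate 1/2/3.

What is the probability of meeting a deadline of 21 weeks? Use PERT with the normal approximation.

te_A = (3 + 4·4 + 5)/6 = 24/6 = 4; σ²_A = ((5−3)/6)² = 0.111
te_B = (2 + 4·3 + 4)/6 = 18/6 = 3; σ²_B = ((4−2)/6)² = 0.111
te_C = (1 + 4·2 + 9)/6 = 18/6 = 3; σ²_C = ((9−1)/6)² = 1.778
te_D = (1 + 4·2 + 3)/6 = 12/6 = 2; σ²_D = ((3−1)/6)² = 0.111
te_E = (11 + 4·14 + 17)/6 = 84/6 = 14; σ²_E = ((17−11)/6)² = 1.000
te_F = (2 + 4·4 + 18)/6 = 36/6 = 6; σ²_F = ((18−2)/6)² = 7.111
te_G = (1 + 4·2 + 9)/6 = 18/6 = 3; σ²_G = ((9−1)/6)² = 1.778
te_H = (1 + 4·2 + 3)/6 = 12/6 = 2; σ²_H = ((3−1)/6)² = 0.111

Forward pass:
ES_A = 0; EF_A = 4
ES_B = 4; EF_B = 4+3 = 7
ES_C = 4; EF_C = 4+3 = 7
ES_D = 4; EF_D = 4+2 = 6
ES_E = 4; EF_E = 4+14 = 18
ES_F = max(EF_A=4, EF_C=7) = 7; EF_F = 7+6 = 13
ES_G = max(EF_B=7, EF_D=6) = 7; EF_G = 7+3 = 10
ES_H = max(EF_D=6, EF_E=18, EF_F=13, EF_G=10) = 18; EF_H = 18+2 = 20
Expected project duration μ = 20 weeks. Critical path: A → E → H.

Variance along critical path = 0.111 + 1.000 + 0.111 = 1.222; σ = √1.222 = 1.106 weeks.
Z = (21 − 20) / 1.106 = 0.905
P(T ≤ 21) = Φ(0.905) ≈ 0.817

0.817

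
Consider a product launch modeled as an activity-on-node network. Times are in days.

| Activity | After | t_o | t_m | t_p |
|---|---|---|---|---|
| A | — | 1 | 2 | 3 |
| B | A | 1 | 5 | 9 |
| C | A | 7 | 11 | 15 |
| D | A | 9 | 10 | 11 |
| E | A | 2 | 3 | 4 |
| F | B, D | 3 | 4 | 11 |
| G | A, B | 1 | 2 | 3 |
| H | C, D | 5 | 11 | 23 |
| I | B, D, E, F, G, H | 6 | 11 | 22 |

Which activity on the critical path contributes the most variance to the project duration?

te_A = (1 + 4·2 + 3)/6 = 12/6 = 2; σ²_A = ((3−1)/6)² = 0.111
te_B = (1 + 4·5 + 9)/6 = 30/6 = 5; σ²_B = ((9−1)/6)² = 1.778
te_C = (7 + 4·11 + 15)/6 = 66/6 = 11; σ²_C = ((15−7)/6)² = 1.778
te_D = (9 + 4·10 + 11)/6 = 60/6 = 10; σ²_D = ((11−9)/6)² = 0.111
te_E = (2 + 4·3 + 4)/6 = 18/6 = 3; σ²_E = ((4−2)/6)² = 0.111
te_F = (3 + 4·4 + 11)/6 = 30/6 = 5; σ²_F = ((11−3)/6)² = 1.778
te_G = (1 + 4·2 + 3)/6 = 12/6 = 2; σ²_G = ((3−1)/6)² = 0.111
te_H = (5 + 4·11 + 23)/6 = 72/6 = 12; σ²_H = ((23−5)/6)² = 9.000
te_I = (6 + 4·11 + 22)/6 = 72/6 = 12; σ²_I = ((22−6)/6)² = 7.111

Forward pass:
ES_A = 0; EF_A = 2
ES_B = 2; EF_B = 2+5 = 7
ES_C = 2; EF_C = 2+11 = 13
ES_D = 2; EF_D = 2+10 = 12
ES_E = 2; EF_E = 2+3 = 5
ES_F = max(EF_B=7, EF_D=12) = 12; EF_F = 12+5 = 17
ES_G = max(EF_A=2, EF_B=7) = 7; EF_G = 7+2 = 9
ES_H = max(EF_C=13, EF_D=12) = 13; EF_H = 13+12 = 25
ES_I = max(EF_B=7, EF_D=12, EF_E=5, EF_F=17, EF_G=9, EF_H=25) = 25; EF_I = 25+12 = 37
Expected project duration μ = 37 days. Critical path: A → C → H → I.

Variances on critical path: σ²_A=0.111, σ²_C=1.778, σ²_H=9.000, σ²_I=7.111.
Largest is σ²_H = 9.000.

H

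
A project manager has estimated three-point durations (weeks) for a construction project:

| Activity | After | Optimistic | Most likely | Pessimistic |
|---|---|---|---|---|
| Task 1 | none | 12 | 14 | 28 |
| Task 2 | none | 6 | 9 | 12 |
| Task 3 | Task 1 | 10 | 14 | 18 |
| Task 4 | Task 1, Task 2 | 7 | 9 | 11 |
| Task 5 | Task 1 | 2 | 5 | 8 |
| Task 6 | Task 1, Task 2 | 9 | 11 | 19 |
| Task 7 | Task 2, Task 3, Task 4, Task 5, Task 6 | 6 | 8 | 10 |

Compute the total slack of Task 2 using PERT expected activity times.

9 weeks

te_Task 1 = (12 + 4·14 + 28)/6 = 96/6 = 16
te_Task 2 = (6 + 4·9 + 12)/6 = 54/6 = 9
te_Task 3 = (10 + 4·14 + 18)/6 = 84/6 = 14
te_Task 4 = (7 + 4·9 + 11)/6 = 54/6 = 9
te_Task 5 = (2 + 4·5 + 8)/6 = 30/6 = 5
te_Task 6 = (9 + 4·11 + 19)/6 = 72/6 = 12
te_Task 7 = (6 + 4·8 + 10)/6 = 48/6 = 8

Forward pass:
ES_Task 1 = 0; EF_Task 1 = 16
ES_Task 2 = 0; EF_Task 2 = 9
ES_Task 3 = 16; EF_Task 3 = 16+14 = 30
ES_Task 4 = max(EF_Task 1=16, EF_Task 2=9) = 16; EF_Task 4 = 16+9 = 25
ES_Task 5 = 16; EF_Task 5 = 16+5 = 21
ES_Task 6 = max(EF_Task 1=16, EF_Task 2=9) = 16; EF_Task 6 = 16+12 = 28
ES_Task 7 = max(EF_Task 2=9, EF_Task 3=30, EF_Task 4=25, EF_Task 5=21, EF_Task 6=28) = 30; EF_Task 7 = 30+8 = 38
Expected project duration μ = 38 weeks. Critical path: Task 1 → Task 3 → Task 7.

Backward pass:
LF_Task 7 = 38; LS_Task 7 = 38−8 = 30
LF_Task 6 = LS_Task 7 = 30; LS_Task 6 = 30−12 = 18
LF_Task 5 = LS_Task 7 = 30; LS_Task 5 = 30−5 = 25
LF_Task 4 = LS_Task 7 = 30; LS_Task 4 = 30−9 = 21
LF_Task 3 = LS_Task 7 = 30; LS_Task 3 = 30−14 = 16
LF_Task 2 = min(LS_Task 4=21, LS_Task 6=18, LS_Task 7=30) = 18; LS_Task 2 = 18−9 = 9
LF_Task 1 = min(LS_Task 3=16, LS_Task 4=21, LS_Task 5=25, LS_Task 6=18) = 16; LS_Task 1 = 16−16 = 0
Slack_Task 2 = LS_Task 2 − ES_Task 2 = 9 − 0 = 9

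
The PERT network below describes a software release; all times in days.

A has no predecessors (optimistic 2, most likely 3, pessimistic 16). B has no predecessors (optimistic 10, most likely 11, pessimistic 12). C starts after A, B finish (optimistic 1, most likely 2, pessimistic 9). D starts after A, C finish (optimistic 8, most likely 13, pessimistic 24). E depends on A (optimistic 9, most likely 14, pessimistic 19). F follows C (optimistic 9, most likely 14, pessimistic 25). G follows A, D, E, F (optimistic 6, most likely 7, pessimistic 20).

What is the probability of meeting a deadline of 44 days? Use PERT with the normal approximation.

te_A = (2 + 4·3 + 16)/6 = 30/6 = 5; σ²_A = ((16−2)/6)² = 5.444
te_B = (10 + 4·11 + 12)/6 = 66/6 = 11; σ²_B = ((12−10)/6)² = 0.111
te_C = (1 + 4·2 + 9)/6 = 18/6 = 3; σ²_C = ((9−1)/6)² = 1.778
te_D = (8 + 4·13 + 24)/6 = 84/6 = 14; σ²_D = ((24−8)/6)² = 7.111
te_E = (9 + 4·14 + 19)/6 = 84/6 = 14; σ²_E = ((19−9)/6)² = 2.778
te_F = (9 + 4·14 + 25)/6 = 90/6 = 15; σ²_F = ((25−9)/6)² = 7.111
te_G = (6 + 4·7 + 20)/6 = 54/6 = 9; σ²_G = ((20−6)/6)² = 5.444

Forward pass:
ES_A = 0; EF_A = 5
ES_B = 0; EF_B = 11
ES_C = max(EF_A=5, EF_B=11) = 11; EF_C = 11+3 = 14
ES_D = max(EF_A=5, EF_C=14) = 14; EF_D = 14+14 = 28
ES_E = 5; EF_E = 5+14 = 19
ES_F = 14; EF_F = 14+15 = 29
ES_G = max(EF_A=5, EF_D=28, EF_E=19, EF_F=29) = 29; EF_G = 29+9 = 38
Expected project duration μ = 38 days. Critical path: B → C → F → G.

Variance along critical path = 0.111 + 1.778 + 7.111 + 5.444 = 14.444; σ = √14.444 = 3.801 days.
Z = (44 − 38) / 3.801 = 1.579
P(T ≤ 44) = Φ(1.579) ≈ 0.943

0.943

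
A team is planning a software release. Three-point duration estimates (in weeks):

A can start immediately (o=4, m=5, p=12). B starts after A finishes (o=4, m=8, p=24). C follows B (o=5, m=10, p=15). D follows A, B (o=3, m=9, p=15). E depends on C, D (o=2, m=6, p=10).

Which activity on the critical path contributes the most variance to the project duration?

te_A = (4 + 4·5 + 12)/6 = 36/6 = 6; σ²_A = ((12−4)/6)² = 1.778
te_B = (4 + 4·8 + 24)/6 = 60/6 = 10; σ²_B = ((24−4)/6)² = 11.111
te_C = (5 + 4·10 + 15)/6 = 60/6 = 10; σ²_C = ((15−5)/6)² = 2.778
te_D = (3 + 4·9 + 15)/6 = 54/6 = 9; σ²_D = ((15−3)/6)² = 4.000
te_E = (2 + 4·6 + 10)/6 = 36/6 = 6; σ²_E = ((10−2)/6)² = 1.778

Forward pass:
ES_A = 0; EF_A = 6
ES_B = 6; EF_B = 6+10 = 16
ES_C = 16; EF_C = 16+10 = 26
ES_D = max(EF_A=6, EF_B=16) = 16; EF_D = 16+9 = 25
ES_E = max(EF_C=26, EF_D=25) = 26; EF_E = 26+6 = 32
Expected project duration μ = 32 weeks. Critical path: A → B → C → E.

Variances on critical path: σ²_A=1.778, σ²_B=11.111, σ²_C=2.778, σ²_E=1.778.
Largest is σ²_B = 11.111.

B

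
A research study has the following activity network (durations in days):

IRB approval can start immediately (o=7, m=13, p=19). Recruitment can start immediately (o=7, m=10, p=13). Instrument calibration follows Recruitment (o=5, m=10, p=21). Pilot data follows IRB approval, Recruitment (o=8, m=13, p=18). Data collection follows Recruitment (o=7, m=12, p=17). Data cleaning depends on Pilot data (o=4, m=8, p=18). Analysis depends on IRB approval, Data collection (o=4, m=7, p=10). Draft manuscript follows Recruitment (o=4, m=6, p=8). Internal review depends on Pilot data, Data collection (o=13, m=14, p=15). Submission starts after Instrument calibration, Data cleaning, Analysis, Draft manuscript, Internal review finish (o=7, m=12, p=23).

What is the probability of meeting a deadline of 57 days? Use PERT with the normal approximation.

te_IRB approval = (7 + 4·13 + 19)/6 = 78/6 = 13; σ²_IRB approval = ((19−7)/6)² = 4.000
te_Recruitment = (7 + 4·10 + 13)/6 = 60/6 = 10; σ²_Recruitment = ((13−7)/6)² = 1.000
te_Instrument calibration = (5 + 4·10 + 21)/6 = 66/6 = 11; σ²_Instrument calibration = ((21−5)/6)² = 7.111
te_Pilot data = (8 + 4·13 + 18)/6 = 78/6 = 13; σ²_Pilot data = ((18−8)/6)² = 2.778
te_Data collection = (7 + 4·12 + 17)/6 = 72/6 = 12; σ²_Data collection = ((17−7)/6)² = 2.778
te_Data cleaning = (4 + 4·8 + 18)/6 = 54/6 = 9; σ²_Data cleaning = ((18−4)/6)² = 5.444
te_Analysis = (4 + 4·7 + 10)/6 = 42/6 = 7; σ²_Analysis = ((10−4)/6)² = 1.000
te_Draft manuscript = (4 + 4·6 + 8)/6 = 36/6 = 6; σ²_Draft manuscript = ((8−4)/6)² = 0.444
te_Internal review = (13 + 4·14 + 15)/6 = 84/6 = 14; σ²_Internal review = ((15−13)/6)² = 0.111
te_Submission = (7 + 4·12 + 23)/6 = 78/6 = 13; σ²_Submission = ((23−7)/6)² = 7.111

Forward pass:
ES_IRB approval = 0; EF_IRB approval = 13
ES_Recruitment = 0; EF_Recruitment = 10
ES_Instrument calibration = 10; EF_Instrument calibration = 10+11 = 21
ES_Pilot data = max(EF_IRB approval=13, EF_Recruitment=10) = 13; EF_Pilot data = 13+13 = 26
ES_Data collection = 10; EF_Data collection = 10+12 = 22
ES_Data cleaning = 26; EF_Data cleaning = 26+9 = 35
ES_Analysis = max(EF_IRB approval=13, EF_Data collection=22) = 22; EF_Analysis = 22+7 = 29
ES_Draft manuscript = 10; EF_Draft manuscript = 10+6 = 16
ES_Internal review = max(EF_Pilot data=26, EF_Data collection=22) = 26; EF_Internal review = 26+14 = 40
ES_Submission = max(EF_Instrument calibration=21, EF_Data cleaning=35, EF_Analysis=29, EF_Draft manuscript=16, EF_Internal review=40) = 40; EF_Submission = 40+13 = 53
Expected project duration μ = 53 days. Critical path: IRB approval → Pilot data → Internal review → Submission.

Variance along critical path = 4.000 + 2.778 + 0.111 + 7.111 = 14.000; σ = √14.000 = 3.742 days.
Z = (57 − 53) / 3.742 = 1.069
P(T ≤ 57) = Φ(1.069) ≈ 0.857

0.857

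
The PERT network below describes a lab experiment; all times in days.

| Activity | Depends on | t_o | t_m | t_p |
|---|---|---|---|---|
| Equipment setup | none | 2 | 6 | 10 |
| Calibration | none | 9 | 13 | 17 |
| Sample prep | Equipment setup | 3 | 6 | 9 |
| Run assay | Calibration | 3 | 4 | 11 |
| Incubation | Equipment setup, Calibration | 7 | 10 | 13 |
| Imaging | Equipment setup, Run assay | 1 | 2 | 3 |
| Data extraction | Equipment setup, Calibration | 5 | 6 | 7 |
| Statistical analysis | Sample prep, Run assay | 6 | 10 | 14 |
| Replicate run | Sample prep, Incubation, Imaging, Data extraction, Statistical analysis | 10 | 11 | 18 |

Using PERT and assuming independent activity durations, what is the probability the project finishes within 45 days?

te_Equipment setup = (2 + 4·6 + 10)/6 = 36/6 = 6; σ²_Equipment setup = ((10−2)/6)² = 1.778
te_Calibration = (9 + 4·13 + 17)/6 = 78/6 = 13; σ²_Calibration = ((17−9)/6)² = 1.778
te_Sample prep = (3 + 4·6 + 9)/6 = 36/6 = 6; σ²_Sample prep = ((9−3)/6)² = 1.000
te_Run assay = (3 + 4·4 + 11)/6 = 30/6 = 5; σ²_Run assay = ((11−3)/6)² = 1.778
te_Incubation = (7 + 4·10 + 13)/6 = 60/6 = 10; σ²_Incubation = ((13−7)/6)² = 1.000
te_Imaging = (1 + 4·2 + 3)/6 = 12/6 = 2; σ²_Imaging = ((3−1)/6)² = 0.111
te_Data extraction = (5 + 4·6 + 7)/6 = 36/6 = 6; σ²_Data extraction = ((7−5)/6)² = 0.111
te_Statistical analysis = (6 + 4·10 + 14)/6 = 60/6 = 10; σ²_Statistical analysis = ((14−6)/6)² = 1.778
te_Replicate run = (10 + 4·11 + 18)/6 = 72/6 = 12; σ²_Replicate run = ((18−10)/6)² = 1.778

Forward pass:
ES_Equipment setup = 0; EF_Equipment setup = 6
ES_Calibration = 0; EF_Calibration = 13
ES_Sample prep = 6; EF_Sample prep = 6+6 = 12
ES_Run assay = 13; EF_Run assay = 13+5 = 18
ES_Incubation = max(EF_Equipment setup=6, EF_Calibration=13) = 13; EF_Incubation = 13+10 = 23
ES_Imaging = max(EF_Equipment setup=6, EF_Run assay=18) = 18; EF_Imaging = 18+2 = 20
ES_Data extraction = max(EF_Equipment setup=6, EF_Calibration=13) = 13; EF_Data extraction = 13+6 = 19
ES_Statistical analysis = max(EF_Sample prep=12, EF_Run assay=18) = 18; EF_Statistical analysis = 18+10 = 28
ES_Replicate run = max(EF_Sample prep=12, EF_Incubation=23, EF_Imaging=20, EF_Data extraction=19, EF_Statistical analysis=28) = 28; EF_Replicate run = 28+12 = 40
Expected project duration μ = 40 days. Critical path: Calibration → Run assay → Statistical analysis → Replicate run.

Variance along critical path = 1.778 + 1.778 + 1.778 + 1.778 = 7.111; σ = √7.111 = 2.667 days.
Z = (45 − 40) / 2.667 = 1.875
P(T ≤ 45) = Φ(1.875) ≈ 0.970

0.970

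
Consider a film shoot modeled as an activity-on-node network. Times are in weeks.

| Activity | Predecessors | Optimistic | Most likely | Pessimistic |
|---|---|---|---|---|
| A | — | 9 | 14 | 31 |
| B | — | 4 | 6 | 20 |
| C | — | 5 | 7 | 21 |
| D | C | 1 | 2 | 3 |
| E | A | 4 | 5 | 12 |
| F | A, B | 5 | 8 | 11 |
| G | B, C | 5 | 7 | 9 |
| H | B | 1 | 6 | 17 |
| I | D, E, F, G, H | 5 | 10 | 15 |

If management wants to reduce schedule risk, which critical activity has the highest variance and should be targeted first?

te_A = (9 + 4·14 + 31)/6 = 96/6 = 16; σ²_A = ((31−9)/6)² = 13.444
te_B = (4 + 4·6 + 20)/6 = 48/6 = 8; σ²_B = ((20−4)/6)² = 7.111
te_C = (5 + 4·7 + 21)/6 = 54/6 = 9; σ²_C = ((21−5)/6)² = 7.111
te_D = (1 + 4·2 + 3)/6 = 12/6 = 2; σ²_D = ((3−1)/6)² = 0.111
te_E = (4 + 4·5 + 12)/6 = 36/6 = 6; σ²_E = ((12−4)/6)² = 1.778
te_F = (5 + 4·8 + 11)/6 = 48/6 = 8; σ²_F = ((11−5)/6)² = 1.000
te_G = (5 + 4·7 + 9)/6 = 42/6 = 7; σ²_G = ((9−5)/6)² = 0.444
te_H = (1 + 4·6 + 17)/6 = 42/6 = 7; σ²_H = ((17−1)/6)² = 7.111
te_I = (5 + 4·10 + 15)/6 = 60/6 = 10; σ²_I = ((15−5)/6)² = 2.778

Forward pass:
ES_A = 0; EF_A = 16
ES_B = 0; EF_B = 8
ES_C = 0; EF_C = 9
ES_D = 9; EF_D = 9+2 = 11
ES_E = 16; EF_E = 16+6 = 22
ES_F = max(EF_A=16, EF_B=8) = 16; EF_F = 16+8 = 24
ES_G = max(EF_B=8, EF_C=9) = 9; EF_G = 9+7 = 16
ES_H = 8; EF_H = 8+7 = 15
ES_I = max(EF_D=11, EF_E=22, EF_F=24, EF_G=16, EF_H=15) = 24; EF_I = 24+10 = 34
Expected project duration μ = 34 weeks. Critical path: A → F → I.

Variances on critical path: σ²_A=13.444, σ²_F=1.000, σ²_I=2.778.
Largest is σ²_A = 13.444.

A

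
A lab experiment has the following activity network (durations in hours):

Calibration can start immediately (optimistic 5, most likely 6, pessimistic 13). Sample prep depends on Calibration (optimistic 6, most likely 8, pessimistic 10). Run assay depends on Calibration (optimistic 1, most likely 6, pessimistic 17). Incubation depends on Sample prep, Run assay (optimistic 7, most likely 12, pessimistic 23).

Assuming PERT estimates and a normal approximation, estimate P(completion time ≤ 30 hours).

0.744

te_Calibration = (5 + 4·6 + 13)/6 = 42/6 = 7; σ²_Calibration = ((13−5)/6)² = 1.778
te_Sample prep = (6 + 4·8 + 10)/6 = 48/6 = 8; σ²_Sample prep = ((10−6)/6)² = 0.444
te_Run assay = (1 + 4·6 + 17)/6 = 42/6 = 7; σ²_Run assay = ((17−1)/6)² = 7.111
te_Incubation = (7 + 4·12 + 23)/6 = 78/6 = 13; σ²_Incubation = ((23−7)/6)² = 7.111

Forward pass:
ES_Calibration = 0; EF_Calibration = 7
ES_Sample prep = 7; EF_Sample prep = 7+8 = 15
ES_Run assay = 7; EF_Run assay = 7+7 = 14
ES_Incubation = max(EF_Sample prep=15, EF_Run assay=14) = 15; EF_Incubation = 15+13 = 28
Expected project duration μ = 28 hours. Critical path: Calibration → Sample prep → Incubation.

Variance along critical path = 1.778 + 0.444 + 7.111 = 9.333; σ = √9.333 = 3.055 hours.
Z = (30 − 28) / 3.055 = 0.655
P(T ≤ 30) = Φ(0.655) ≈ 0.744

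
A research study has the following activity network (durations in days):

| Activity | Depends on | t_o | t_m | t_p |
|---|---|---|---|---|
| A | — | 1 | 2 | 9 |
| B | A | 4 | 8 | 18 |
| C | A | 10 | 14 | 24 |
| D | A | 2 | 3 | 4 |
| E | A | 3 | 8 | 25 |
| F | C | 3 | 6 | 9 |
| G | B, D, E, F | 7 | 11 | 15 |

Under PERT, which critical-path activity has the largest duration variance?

C

te_A = (1 + 4·2 + 9)/6 = 18/6 = 3; σ²_A = ((9−1)/6)² = 1.778
te_B = (4 + 4·8 + 18)/6 = 54/6 = 9; σ²_B = ((18−4)/6)² = 5.444
te_C = (10 + 4·14 + 24)/6 = 90/6 = 15; σ²_C = ((24−10)/6)² = 5.444
te_D = (2 + 4·3 + 4)/6 = 18/6 = 3; σ²_D = ((4−2)/6)² = 0.111
te_E = (3 + 4·8 + 25)/6 = 60/6 = 10; σ²_E = ((25−3)/6)² = 13.444
te_F = (3 + 4·6 + 9)/6 = 36/6 = 6; σ²_F = ((9−3)/6)² = 1.000
te_G = (7 + 4·11 + 15)/6 = 66/6 = 11; σ²_G = ((15−7)/6)² = 1.778

Forward pass:
ES_A = 0; EF_A = 3
ES_B = 3; EF_B = 3+9 = 12
ES_C = 3; EF_C = 3+15 = 18
ES_D = 3; EF_D = 3+3 = 6
ES_E = 3; EF_E = 3+10 = 13
ES_F = 18; EF_F = 18+6 = 24
ES_G = max(EF_B=12, EF_D=6, EF_E=13, EF_F=24) = 24; EF_G = 24+11 = 35
Expected project duration μ = 35 days. Critical path: A → C → F → G.

Variances on critical path: σ²_A=1.778, σ²_C=5.444, σ²_F=1.000, σ²_G=1.778.
Largest is σ²_C = 5.444.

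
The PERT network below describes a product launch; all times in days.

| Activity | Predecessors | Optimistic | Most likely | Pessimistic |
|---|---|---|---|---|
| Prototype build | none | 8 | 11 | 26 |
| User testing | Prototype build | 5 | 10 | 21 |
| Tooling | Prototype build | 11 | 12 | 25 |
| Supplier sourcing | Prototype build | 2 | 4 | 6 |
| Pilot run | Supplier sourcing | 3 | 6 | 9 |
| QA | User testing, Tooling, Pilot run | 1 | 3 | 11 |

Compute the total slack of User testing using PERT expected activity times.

3 days

te_Prototype build = (8 + 4·11 + 26)/6 = 78/6 = 13
te_User testing = (5 + 4·10 + 21)/6 = 66/6 = 11
te_Tooling = (11 + 4·12 + 25)/6 = 84/6 = 14
te_Supplier sourcing = (2 + 4·4 + 6)/6 = 24/6 = 4
te_Pilot run = (3 + 4·6 + 9)/6 = 36/6 = 6
te_QA = (1 + 4·3 + 11)/6 = 24/6 = 4

Forward pass:
ES_Prototype build = 0; EF_Prototype build = 13
ES_User testing = 13; EF_User testing = 13+11 = 24
ES_Tooling = 13; EF_Tooling = 13+14 = 27
ES_Supplier sourcing = 13; EF_Supplier sourcing = 13+4 = 17
ES_Pilot run = 17; EF_Pilot run = 17+6 = 23
ES_QA = max(EF_User testing=24, EF_Tooling=27, EF_Pilot run=23) = 27; EF_QA = 27+4 = 31
Expected project duration μ = 31 days. Critical path: Prototype build → Tooling → QA.

Backward pass:
LF_QA = 31; LS_QA = 31−4 = 27
LF_Pilot run = LS_QA = 27; LS_Pilot run = 27−6 = 21
LF_Supplier sourcing = LS_Pilot run = 21; LS_Supplier sourcing = 21−4 = 17
LF_Tooling = LS_QA = 27; LS_Tooling = 27−14 = 13
LF_User testing = LS_QA = 27; LS_User testing = 27−11 = 16
LF_Prototype build = min(LS_User testing=16, LS_Tooling=13, LS_Supplier sourcing=17) = 13; LS_Prototype build = 13−13 = 0
Slack_User testing = LS_User testing − ES_User testing = 16 − 13 = 3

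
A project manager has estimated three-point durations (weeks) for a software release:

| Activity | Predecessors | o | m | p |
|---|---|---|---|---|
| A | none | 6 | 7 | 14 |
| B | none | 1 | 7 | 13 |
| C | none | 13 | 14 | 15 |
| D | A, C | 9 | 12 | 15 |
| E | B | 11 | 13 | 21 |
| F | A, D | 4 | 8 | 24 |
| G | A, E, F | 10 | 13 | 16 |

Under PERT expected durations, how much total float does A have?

6 weeks

te_A = (6 + 4·7 + 14)/6 = 48/6 = 8
te_B = (1 + 4·7 + 13)/6 = 42/6 = 7
te_C = (13 + 4·14 + 15)/6 = 84/6 = 14
te_D = (9 + 4·12 + 15)/6 = 72/6 = 12
te_E = (11 + 4·13 + 21)/6 = 84/6 = 14
te_F = (4 + 4·8 + 24)/6 = 60/6 = 10
te_G = (10 + 4·13 + 16)/6 = 78/6 = 13

Forward pass:
ES_A = 0; EF_A = 8
ES_B = 0; EF_B = 7
ES_C = 0; EF_C = 14
ES_D = max(EF_A=8, EF_C=14) = 14; EF_D = 14+12 = 26
ES_E = 7; EF_E = 7+14 = 21
ES_F = max(EF_A=8, EF_D=26) = 26; EF_F = 26+10 = 36
ES_G = max(EF_A=8, EF_E=21, EF_F=36) = 36; EF_G = 36+13 = 49
Expected project duration μ = 49 weeks. Critical path: C → D → F → G.

Backward pass:
LF_G = 49; LS_G = 49−13 = 36
LF_F = LS_G = 36; LS_F = 36−10 = 26
LF_E = LS_G = 36; LS_E = 36−14 = 22
LF_D = LS_F = 26; LS_D = 26−12 = 14
LF_C = LS_D = 14; LS_C = 14−14 = 0
LF_B = LS_E = 22; LS_B = 22−7 = 15
LF_A = min(LS_D=14, LS_F=26, LS_G=36) = 14; LS_A = 14−8 = 6
Slack_A = LS_A − ES_A = 6 − 0 = 6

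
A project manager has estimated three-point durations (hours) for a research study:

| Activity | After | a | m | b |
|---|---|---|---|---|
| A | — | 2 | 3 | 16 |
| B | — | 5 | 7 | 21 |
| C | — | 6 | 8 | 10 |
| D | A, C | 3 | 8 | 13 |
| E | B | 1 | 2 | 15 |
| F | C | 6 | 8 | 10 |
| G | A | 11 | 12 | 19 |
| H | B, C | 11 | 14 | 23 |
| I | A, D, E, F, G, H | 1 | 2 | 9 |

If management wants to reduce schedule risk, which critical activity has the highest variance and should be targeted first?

B

te_A = (2 + 4·3 + 16)/6 = 30/6 = 5; σ²_A = ((16−2)/6)² = 5.444
te_B = (5 + 4·7 + 21)/6 = 54/6 = 9; σ²_B = ((21−5)/6)² = 7.111
te_C = (6 + 4·8 + 10)/6 = 48/6 = 8; σ²_C = ((10−6)/6)² = 0.444
te_D = (3 + 4·8 + 13)/6 = 48/6 = 8; σ²_D = ((13−3)/6)² = 2.778
te_E = (1 + 4·2 + 15)/6 = 24/6 = 4; σ²_E = ((15−1)/6)² = 5.444
te_F = (6 + 4·8 + 10)/6 = 48/6 = 8; σ²_F = ((10−6)/6)² = 0.444
te_G = (11 + 4·12 + 19)/6 = 78/6 = 13; σ²_G = ((19−11)/6)² = 1.778
te_H = (11 + 4·14 + 23)/6 = 90/6 = 15; σ²_H = ((23−11)/6)² = 4.000
te_I = (1 + 4·2 + 9)/6 = 18/6 = 3; σ²_I = ((9−1)/6)² = 1.778

Forward pass:
ES_A = 0; EF_A = 5
ES_B = 0; EF_B = 9
ES_C = 0; EF_C = 8
ES_D = max(EF_A=5, EF_C=8) = 8; EF_D = 8+8 = 16
ES_E = 9; EF_E = 9+4 = 13
ES_F = 8; EF_F = 8+8 = 16
ES_G = 5; EF_G = 5+13 = 18
ES_H = max(EF_B=9, EF_C=8) = 9; EF_H = 9+15 = 24
ES_I = max(EF_A=5, EF_D=16, EF_E=13, EF_F=16, EF_G=18, EF_H=24) = 24; EF_I = 24+3 = 27
Expected project duration μ = 27 hours. Critical path: B → H → I.

Variances on critical path: σ²_B=7.111, σ²_H=4.000, σ²_I=1.778.
Largest is σ²_B = 7.111.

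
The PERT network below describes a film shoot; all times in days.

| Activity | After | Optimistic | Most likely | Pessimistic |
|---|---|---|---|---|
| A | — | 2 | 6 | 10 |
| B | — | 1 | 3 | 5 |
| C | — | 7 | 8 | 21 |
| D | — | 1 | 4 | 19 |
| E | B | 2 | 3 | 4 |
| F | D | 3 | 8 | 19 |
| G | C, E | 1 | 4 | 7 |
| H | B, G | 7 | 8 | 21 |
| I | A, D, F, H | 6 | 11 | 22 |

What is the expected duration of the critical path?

36 days

te_A = (2 + 4·6 + 10)/6 = 36/6 = 6
te_B = (1 + 4·3 + 5)/6 = 18/6 = 3
te_C = (7 + 4·8 + 21)/6 = 60/6 = 10
te_D = (1 + 4·4 + 19)/6 = 36/6 = 6
te_E = (2 + 4·3 + 4)/6 = 18/6 = 3
te_F = (3 + 4·8 + 19)/6 = 54/6 = 9
te_G = (1 + 4·4 + 7)/6 = 24/6 = 4
te_H = (7 + 4·8 + 21)/6 = 60/6 = 10
te_I = (6 + 4·11 + 22)/6 = 72/6 = 12

Forward pass:
ES_A = 0; EF_A = 6
ES_B = 0; EF_B = 3
ES_C = 0; EF_C = 10
ES_D = 0; EF_D = 6
ES_E = 3; EF_E = 3+3 = 6
ES_F = 6; EF_F = 6+9 = 15
ES_G = max(EF_C=10, EF_E=6) = 10; EF_G = 10+4 = 14
ES_H = max(EF_B=3, EF_G=14) = 14; EF_H = 14+10 = 24
ES_I = max(EF_A=6, EF_D=6, EF_F=15, EF_H=24) = 24; EF_I = 24+12 = 36
Expected project duration μ = 36 days. Critical path: C → G → H → I.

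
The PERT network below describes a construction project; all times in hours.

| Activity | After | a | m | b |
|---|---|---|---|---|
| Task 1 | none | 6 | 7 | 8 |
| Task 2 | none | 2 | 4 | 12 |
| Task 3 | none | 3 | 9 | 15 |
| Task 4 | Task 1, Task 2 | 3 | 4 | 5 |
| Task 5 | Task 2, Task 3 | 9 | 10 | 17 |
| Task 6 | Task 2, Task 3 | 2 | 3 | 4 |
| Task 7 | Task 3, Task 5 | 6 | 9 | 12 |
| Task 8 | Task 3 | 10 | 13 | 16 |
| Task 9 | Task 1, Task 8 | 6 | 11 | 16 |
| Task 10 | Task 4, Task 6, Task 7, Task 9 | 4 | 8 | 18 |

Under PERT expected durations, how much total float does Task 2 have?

te_Task 1 = (6 + 4·7 + 8)/6 = 42/6 = 7
te_Task 2 = (2 + 4·4 + 12)/6 = 30/6 = 5
te_Task 3 = (3 + 4·9 + 15)/6 = 54/6 = 9
te_Task 4 = (3 + 4·4 + 5)/6 = 24/6 = 4
te_Task 5 = (9 + 4·10 + 17)/6 = 66/6 = 11
te_Task 6 = (2 + 4·3 + 4)/6 = 18/6 = 3
te_Task 7 = (6 + 4·9 + 12)/6 = 54/6 = 9
te_Task 8 = (10 + 4·13 + 16)/6 = 78/6 = 13
te_Task 9 = (6 + 4·11 + 16)/6 = 66/6 = 11
te_Task 10 = (4 + 4·8 + 18)/6 = 54/6 = 9

Forward pass:
ES_Task 1 = 0; EF_Task 1 = 7
ES_Task 2 = 0; EF_Task 2 = 5
ES_Task 3 = 0; EF_Task 3 = 9
ES_Task 4 = max(EF_Task 1=7, EF_Task 2=5) = 7; EF_Task 4 = 7+4 = 11
ES_Task 5 = max(EF_Task 2=5, EF_Task 3=9) = 9; EF_Task 5 = 9+11 = 20
ES_Task 6 = max(EF_Task 2=5, EF_Task 3=9) = 9; EF_Task 6 = 9+3 = 12
ES_Task 7 = max(EF_Task 3=9, EF_Task 5=20) = 20; EF_Task 7 = 20+9 = 29
ES_Task 8 = 9; EF_Task 8 = 9+13 = 22
ES_Task 9 = max(EF_Task 1=7, EF_Task 8=22) = 22; EF_Task 9 = 22+11 = 33
ES_Task 10 = max(EF_Task 4=11, EF_Task 6=12, EF_Task 7=29, EF_Task 9=33) = 33; EF_Task 10 = 33+9 = 42
Expected project duration μ = 42 hours. Critical path: Task 3 → Task 8 → Task 9 → Task 10.

Backward pass:
LF_Task 10 = 42; LS_Task 10 = 42−9 = 33
LF_Task 9 = LS_Task 10 = 33; LS_Task 9 = 33−11 = 22
LF_Task 8 = LS_Task 9 = 22; LS_Task 8 = 22−13 = 9
LF_Task 7 = LS_Task 10 = 33; LS_Task 7 = 33−9 = 24
LF_Task 6 = LS_Task 10 = 33; LS_Task 6 = 33−3 = 30
LF_Task 5 = LS_Task 7 = 24; LS_Task 5 = 24−11 = 13
LF_Task 4 = LS_Task 10 = 33; LS_Task 4 = 33−4 = 29
LF_Task 3 = min(LS_Task 5=13, LS_Task 6=30, LS_Task 7=24, LS_Task 8=9) = 9; LS_Task 3 = 9−9 = 0
LF_Task 2 = min(LS_Task 4=29, LS_Task 5=13, LS_Task 6=30) = 13; LS_Task 2 = 13−5 = 8
LF_Task 1 = min(LS_Task 4=29, LS_Task 9=22) = 22; LS_Task 1 = 22−7 = 15
Slack_Task 2 = LS_Task 2 − ES_Task 2 = 8 − 0 = 8

8 hours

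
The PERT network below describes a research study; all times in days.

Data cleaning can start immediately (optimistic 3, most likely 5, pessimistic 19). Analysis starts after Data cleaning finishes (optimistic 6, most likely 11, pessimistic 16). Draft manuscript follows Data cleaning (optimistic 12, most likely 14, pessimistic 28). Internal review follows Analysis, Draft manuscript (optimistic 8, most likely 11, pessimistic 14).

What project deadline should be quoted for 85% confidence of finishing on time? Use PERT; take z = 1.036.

te_Data cleaning = (3 + 4·5 + 19)/6 = 42/6 = 7; σ²_Data cleaning = ((19−3)/6)² = 7.111
te_Analysis = (6 + 4·11 + 16)/6 = 66/6 = 11; σ²_Analysis = ((16−6)/6)² = 2.778
te_Draft manuscript = (12 + 4·14 + 28)/6 = 96/6 = 16; σ²_Draft manuscript = ((28−12)/6)² = 7.111
te_Internal review = (8 + 4·11 + 14)/6 = 66/6 = 11; σ²_Internal review = ((14−8)/6)² = 1.000

Forward pass:
ES_Data cleaning = 0; EF_Data cleaning = 7
ES_Analysis = 7; EF_Analysis = 7+11 = 18
ES_Draft manuscript = 7; EF_Draft manuscript = 7+16 = 23
ES_Internal review = max(EF_Analysis=18, EF_Draft manuscript=23) = 23; EF_Internal review = 23+11 = 34
Expected project duration μ = 34 days. Critical path: Data cleaning → Draft manuscript → Internal review.

Variance along critical path = 7.111 + 7.111 + 1.000 = 15.222; σ = 3.902 days.
D = μ + z·σ = 34 + 1.036·3.902 = 38.0 days

38.0 days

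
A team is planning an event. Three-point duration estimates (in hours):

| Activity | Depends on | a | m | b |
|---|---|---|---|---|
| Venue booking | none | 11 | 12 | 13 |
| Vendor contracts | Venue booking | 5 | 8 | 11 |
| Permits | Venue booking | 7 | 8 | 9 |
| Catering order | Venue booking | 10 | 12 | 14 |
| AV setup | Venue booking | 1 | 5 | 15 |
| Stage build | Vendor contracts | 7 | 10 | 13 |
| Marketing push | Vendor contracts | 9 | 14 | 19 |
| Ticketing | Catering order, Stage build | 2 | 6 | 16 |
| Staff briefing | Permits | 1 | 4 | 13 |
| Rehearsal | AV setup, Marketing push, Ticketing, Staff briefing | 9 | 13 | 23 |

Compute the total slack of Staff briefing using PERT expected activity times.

12 hours

te_Venue booking = (11 + 4·12 + 13)/6 = 72/6 = 12
te_Vendor contracts = (5 + 4·8 + 11)/6 = 48/6 = 8
te_Permits = (7 + 4·8 + 9)/6 = 48/6 = 8
te_Catering order = (10 + 4·12 + 14)/6 = 72/6 = 12
te_AV setup = (1 + 4·5 + 15)/6 = 36/6 = 6
te_Stage build = (7 + 4·10 + 13)/6 = 60/6 = 10
te_Marketing push = (9 + 4·14 + 19)/6 = 84/6 = 14
te_Ticketing = (2 + 4·6 + 16)/6 = 42/6 = 7
te_Staff briefing = (1 + 4·4 + 13)/6 = 30/6 = 5
te_Rehearsal = (9 + 4·13 + 23)/6 = 84/6 = 14

Forward pass:
ES_Venue booking = 0; EF_Venue booking = 12
ES_Vendor contracts = 12; EF_Vendor contracts = 12+8 = 20
ES_Permits = 12; EF_Permits = 12+8 = 20
ES_Catering order = 12; EF_Catering order = 12+12 = 24
ES_AV setup = 12; EF_AV setup = 12+6 = 18
ES_Stage build = 20; EF_Stage build = 20+10 = 30
ES_Marketing push = 20; EF_Marketing push = 20+14 = 34
ES_Ticketing = max(EF_Catering order=24, EF_Stage build=30) = 30; EF_Ticketing = 30+7 = 37
ES_Staff briefing = 20; EF_Staff briefing = 20+5 = 25
ES_Rehearsal = max(EF_AV setup=18, EF_Marketing push=34, EF_Ticketing=37, EF_Staff briefing=25) = 37; EF_Rehearsal = 37+14 = 51
Expected project duration μ = 51 hours. Critical path: Venue booking → Vendor contracts → Stage build → Ticketing → Rehearsal.

Backward pass:
LF_Rehearsal = 51; LS_Rehearsal = 51−14 = 37
LF_Staff briefing = LS_Rehearsal = 37; LS_Staff briefing = 37−5 = 32
LF_Ticketing = LS_Rehearsal = 37; LS_Ticketing = 37−7 = 30
LF_Marketing push = LS_Rehearsal = 37; LS_Marketing push = 37−14 = 23
LF_Stage build = LS_Ticketing = 30; LS_Stage build = 30−10 = 20
LF_AV setup = LS_Rehearsal = 37; LS_AV setup = 37−6 = 31
LF_Catering order = LS_Ticketing = 30; LS_Catering order = 30−12 = 18
LF_Permits = LS_Staff briefing = 32; LS_Permits = 32−8 = 24
LF_Vendor contracts = min(LS_Stage build=20, LS_Marketing push=23) = 20; LS_Vendor contracts = 20−8 = 12
LF_Venue booking = min(LS_Vendor contracts=12, LS_Permits=24, LS_Catering order=18, LS_AV setup=31) = 12; LS_Venue booking = 12−12 = 0
Slack_Staff briefing = LS_Staff briefing − ES_Staff briefing = 32 − 20 = 12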